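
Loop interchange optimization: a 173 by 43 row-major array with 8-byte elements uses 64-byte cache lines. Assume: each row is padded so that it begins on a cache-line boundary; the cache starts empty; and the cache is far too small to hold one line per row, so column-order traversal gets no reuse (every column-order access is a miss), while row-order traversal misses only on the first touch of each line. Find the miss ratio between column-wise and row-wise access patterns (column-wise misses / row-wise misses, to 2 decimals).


Each row occupies 43 * 8 = 344 bytes and starts on a line boundary, so it spans ceil(344 / 64) = 6 cache lines.
Row-major traversal misses (one per line touched): 173 * ceil(43 * 8 / 64) = 1038
Column-major traversal misses (no reuse, every access misses): 173 * 43 = 7439
Ratio = 7439 / 1038 = 7.17

7.17


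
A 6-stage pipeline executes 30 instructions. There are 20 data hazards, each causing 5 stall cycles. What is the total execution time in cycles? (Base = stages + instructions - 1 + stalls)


Base cycles = 6 + 30 - 1 = 35
Total stalls = 20 * 5 = 100
Total = 35 + 100 = 135

135


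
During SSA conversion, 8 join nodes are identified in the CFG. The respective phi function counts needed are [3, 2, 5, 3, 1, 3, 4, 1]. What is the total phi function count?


Total phi functions = sum of phi functions at each join node
= 3 + 2 + 5 + 3 + 1 + 3 + 4 + 1 = 22

22


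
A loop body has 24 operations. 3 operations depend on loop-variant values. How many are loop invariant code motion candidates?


Invariant candidates = total - loop-dependent
= 24 - 3 = 21

21


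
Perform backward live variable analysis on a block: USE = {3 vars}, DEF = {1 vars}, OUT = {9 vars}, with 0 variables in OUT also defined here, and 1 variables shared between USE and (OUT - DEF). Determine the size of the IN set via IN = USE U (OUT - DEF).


OUT - DEF: 9 - 0 = 9
|IN| = |USE| + |OUT - DEF| - |USE ∩ (OUT - DEF)| = 3 + 9 - 1 = 11

11


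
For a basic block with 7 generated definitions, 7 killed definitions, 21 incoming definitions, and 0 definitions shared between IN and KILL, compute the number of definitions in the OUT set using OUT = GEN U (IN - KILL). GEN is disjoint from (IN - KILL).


IN - KILL: 21 - 0 = 21 surviving definitions
OUT = GEN + surviving = 7 + 21 = 28

28


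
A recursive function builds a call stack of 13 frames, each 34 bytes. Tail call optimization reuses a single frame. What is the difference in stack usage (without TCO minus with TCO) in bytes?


Without TCO: 13 * 34 = 442 bytes
With TCO: reuse 1 frame = 34 bytes
Savings = 442 - 34 = 408

408


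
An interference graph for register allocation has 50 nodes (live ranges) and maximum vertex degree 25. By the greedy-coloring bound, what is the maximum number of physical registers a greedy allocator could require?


Greedy coloring never needs more than (max_degree + 1) colors: when coloring a vertex, at most max_degree neighbors are already colored.
Upper bound = 25 + 1 = 26

26


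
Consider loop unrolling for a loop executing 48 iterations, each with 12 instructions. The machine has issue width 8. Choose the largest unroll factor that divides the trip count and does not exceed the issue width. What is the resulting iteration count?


Largest divisor of 48 <= 8 is 8
New iterations = 48 / 8 = 6

6


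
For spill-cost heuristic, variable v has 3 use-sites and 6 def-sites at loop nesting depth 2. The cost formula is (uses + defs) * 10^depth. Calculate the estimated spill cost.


uses + defs = 3 + 6 = 9
10^2 = 100
Spill cost = 9 * 100 = 900

900


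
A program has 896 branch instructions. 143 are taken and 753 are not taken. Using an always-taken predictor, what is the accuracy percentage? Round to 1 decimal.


Predictor: always-taken
Correct predictions = 143
Accuracy = 143 / 896 * 100 = 16.0%

16.0


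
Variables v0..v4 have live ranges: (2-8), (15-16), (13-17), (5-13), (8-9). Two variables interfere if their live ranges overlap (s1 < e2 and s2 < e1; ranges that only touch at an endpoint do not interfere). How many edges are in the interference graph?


Check all pairs for overlapping intervals.
Two intervals (s1,e1) and (s2,e2) overlap if s1 < e2 and s2 < e1.
v0 (2-8) vs v1..v4: overlaps v3 -> 1
v1 (15-16) vs v2..v4: overlaps v2 -> 1
v2 (13-17) vs v3..v4: overlaps none -> 0
v3 (5-13) vs v4: overlaps v4 -> 1
Total overlapping pairs = 1 + 1 + 0 + 1 = 3

3


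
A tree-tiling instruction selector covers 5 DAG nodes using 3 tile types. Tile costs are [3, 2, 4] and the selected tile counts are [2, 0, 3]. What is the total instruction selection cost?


Total cost = sum(count_i * cost_i)
= 2*3 + 0*2 + 3*4
= 18

18


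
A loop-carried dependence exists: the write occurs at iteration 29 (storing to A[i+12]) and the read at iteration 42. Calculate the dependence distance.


Distance = read iteration - write iteration
= 42 - 29 = 13

13


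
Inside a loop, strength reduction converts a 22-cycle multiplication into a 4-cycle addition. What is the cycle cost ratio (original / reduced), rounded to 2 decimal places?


Ratio = mult_cost / add_cost = 22 / 4 = 5.5

5.5


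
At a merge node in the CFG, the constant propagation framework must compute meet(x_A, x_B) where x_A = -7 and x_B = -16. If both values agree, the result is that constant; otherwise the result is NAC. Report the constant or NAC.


Meet operation: if both paths give the same constant, result is that constant; if they differ, result is NAC (not-a-constant).
Path A: -7, Path B: -16 -> differ
Result: not-a-constant -> NAC

NAC


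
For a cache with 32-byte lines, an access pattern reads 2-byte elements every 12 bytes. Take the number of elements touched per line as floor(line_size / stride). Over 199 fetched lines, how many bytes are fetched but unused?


Elements per line = floor(32 / 12) = 2
Bytes used per line = 2 * 2 = 4
Wasted per line = 32 - 4 = 28
Total wasted = 28 * 199 = 5572

5572


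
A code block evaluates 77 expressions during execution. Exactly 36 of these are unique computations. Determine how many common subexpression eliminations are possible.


CSE count = total expressions - unique expressions
= 77 - 36 = 41

41


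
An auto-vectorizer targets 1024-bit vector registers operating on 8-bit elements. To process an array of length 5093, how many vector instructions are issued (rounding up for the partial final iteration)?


Width = 1024 / 8 = 128 elements per vector op
Iterations = ceil(5093 / 128) = 40

40


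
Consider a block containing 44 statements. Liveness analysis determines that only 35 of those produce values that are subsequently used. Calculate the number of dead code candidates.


Dead code = total statements - live definitions
= 44 - 35 = 9

9


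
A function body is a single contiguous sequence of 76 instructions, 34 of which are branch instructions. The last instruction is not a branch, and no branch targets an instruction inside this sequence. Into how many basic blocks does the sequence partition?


With no in-sequence branch targets, the leaders are the first instruction plus the instruction after each branch.
Number of basic blocks = branches + 1
= 34 + 1 = 35

35


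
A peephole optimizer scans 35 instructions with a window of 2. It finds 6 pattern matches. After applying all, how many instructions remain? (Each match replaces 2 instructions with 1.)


Each match removes 1 instructions.
Total removed = 6 * 1 = 6
Remaining = 35 - 6 = 29

29


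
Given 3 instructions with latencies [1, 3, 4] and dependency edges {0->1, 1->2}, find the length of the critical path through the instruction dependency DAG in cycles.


Compute longest path through dependency graph: dist(Ik) = max over predecessors of dist + latency(Ik).
dist(I0) = latency 1 = 1
dist(I1) = dist(I0) + 3 = 1 + 3 = 4
dist(I2) = dist(I1) + 4 = 4 + 4 = 8
Critical path = max dist = 8

8


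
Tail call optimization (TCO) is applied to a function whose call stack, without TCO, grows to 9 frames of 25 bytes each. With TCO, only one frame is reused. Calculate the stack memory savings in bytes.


Without TCO: 9 * 25 = 225 bytes
With TCO: reuse 1 frame = 25 bytes
Savings = 225 - 25 = 200

200


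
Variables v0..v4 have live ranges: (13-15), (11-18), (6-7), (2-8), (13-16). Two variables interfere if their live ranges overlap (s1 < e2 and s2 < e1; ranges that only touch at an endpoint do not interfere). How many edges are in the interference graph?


Check all pairs for overlapping intervals.
Two intervals (s1,e1) and (s2,e2) overlap if s1 < e2 and s2 < e1.
v0 (13-15) vs v1..v4: overlaps v1, v4 -> 2
v1 (11-18) vs v2..v4: overlaps v4 -> 1
v2 (6-7) vs v3..v4: overlaps v3 -> 1
v3 (2-8) vs v4: overlaps none -> 0
Total overlapping pairs = 2 + 1 + 1 + 0 = 4

4


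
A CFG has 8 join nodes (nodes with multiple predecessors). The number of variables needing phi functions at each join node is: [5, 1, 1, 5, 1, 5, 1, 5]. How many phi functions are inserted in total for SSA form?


Total phi functions = sum of phi functions at each join node
= 5 + 1 + 1 + 5 + 1 + 5 + 1 + 5 = 24

24


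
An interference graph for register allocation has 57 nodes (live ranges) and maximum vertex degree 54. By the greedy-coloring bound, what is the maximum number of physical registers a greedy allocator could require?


Greedy coloring never needs more than (max_degree + 1) colors: when coloring a vertex, at most max_degree neighbors are already colored.
Upper bound = 54 + 1 = 55

55


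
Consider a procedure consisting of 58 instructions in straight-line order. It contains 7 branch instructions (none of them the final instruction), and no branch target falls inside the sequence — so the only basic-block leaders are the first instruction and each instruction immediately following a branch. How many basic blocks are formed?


With no in-sequence branch targets, the leaders are the first instruction plus the instruction after each branch.
Number of basic blocks = branches + 1
= 7 + 1 = 8

8


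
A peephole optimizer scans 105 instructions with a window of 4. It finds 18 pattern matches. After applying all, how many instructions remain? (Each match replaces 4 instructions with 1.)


Each match removes 3 instructions.
Total removed = 18 * 3 = 54
Remaining = 105 - 54 = 51

51


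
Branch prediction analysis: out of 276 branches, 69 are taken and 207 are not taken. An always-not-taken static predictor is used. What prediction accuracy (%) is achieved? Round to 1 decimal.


Predictor: always-not-taken
Correct predictions = 207
Accuracy = 207 / 276 * 100 = 75.0%

75.0


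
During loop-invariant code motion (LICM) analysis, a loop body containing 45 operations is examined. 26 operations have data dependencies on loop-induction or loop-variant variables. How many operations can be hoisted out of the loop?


Invariant candidates = total - loop-dependent
= 45 - 26 = 19

19


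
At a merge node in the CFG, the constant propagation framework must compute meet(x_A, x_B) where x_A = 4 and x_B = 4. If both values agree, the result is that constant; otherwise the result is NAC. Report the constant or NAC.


Meet operation: if both paths give the same constant, result is that constant; if they differ, result is NAC (not-a-constant).
Path A: 4, Path B: 4 -> equal
Result: constant -> 4

4


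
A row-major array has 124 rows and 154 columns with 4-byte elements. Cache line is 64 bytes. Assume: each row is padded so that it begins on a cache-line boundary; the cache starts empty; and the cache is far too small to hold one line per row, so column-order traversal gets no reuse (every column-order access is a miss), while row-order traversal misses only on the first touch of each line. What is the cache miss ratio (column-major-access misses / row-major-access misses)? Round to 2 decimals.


Each row occupies 154 * 4 = 616 bytes and starts on a line boundary, so it spans ceil(616 / 64) = 10 cache lines.
Row-major traversal misses (one per line touched): 124 * ceil(154 * 4 / 64) = 1240
Column-major traversal misses (no reuse, every access misses): 124 * 154 = 19096
Ratio = 19096 / 1240 = 15.4

15.4


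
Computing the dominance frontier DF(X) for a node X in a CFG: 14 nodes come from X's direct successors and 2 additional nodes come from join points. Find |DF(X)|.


DF(X) = direct successor contributions + join point contributions
= 14 + 2 = 16

16


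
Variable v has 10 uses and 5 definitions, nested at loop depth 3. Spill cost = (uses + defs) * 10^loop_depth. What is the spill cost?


uses + defs = 10 + 5 = 15
10^3 = 1000
Spill cost = 15 * 1000 = 15000

15000


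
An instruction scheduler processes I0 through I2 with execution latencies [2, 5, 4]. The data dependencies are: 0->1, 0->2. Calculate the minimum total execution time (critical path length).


Compute longest path through dependency graph: dist(Ik) = max over predecessors of dist + latency(Ik).
dist(I0) = latency 2 = 2
dist(I1) = dist(I0) + 5 = 2 + 5 = 7
dist(I2) = dist(I0) + 4 = 2 + 4 = 6
Critical path = max dist = 7

7


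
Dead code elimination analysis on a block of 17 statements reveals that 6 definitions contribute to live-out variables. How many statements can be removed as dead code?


Dead code = total statements - live definitions
= 17 - 6 = 11

11


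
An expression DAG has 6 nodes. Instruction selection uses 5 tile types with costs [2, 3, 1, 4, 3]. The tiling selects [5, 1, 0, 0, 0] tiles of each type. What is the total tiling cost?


Total cost = sum(count_i * cost_i)
= 5*2 + 1*3 + 0*1 + 0*4 + 0*3
= 13

13


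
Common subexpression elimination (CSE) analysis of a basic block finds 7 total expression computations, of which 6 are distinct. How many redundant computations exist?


CSE count = total expressions - unique expressions
= 7 - 6 = 1

1


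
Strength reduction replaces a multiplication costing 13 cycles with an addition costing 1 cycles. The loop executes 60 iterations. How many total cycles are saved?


Per-iteration saving = 13 - 1 = 12
Total saved = 60 * 12 = 720

720


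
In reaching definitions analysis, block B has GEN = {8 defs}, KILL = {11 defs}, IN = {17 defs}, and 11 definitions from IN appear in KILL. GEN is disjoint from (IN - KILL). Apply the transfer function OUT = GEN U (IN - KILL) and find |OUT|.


IN - KILL: 17 - 11 = 6 surviving definitions
OUT = GEN + surviving = 8 + 6 = 14

14


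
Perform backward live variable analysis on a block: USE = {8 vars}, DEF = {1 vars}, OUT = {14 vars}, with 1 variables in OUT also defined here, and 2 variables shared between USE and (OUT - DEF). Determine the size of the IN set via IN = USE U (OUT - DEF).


OUT - DEF: 14 - 1 = 13
|IN| = |USE| + |OUT - DEF| - |USE ∩ (OUT - DEF)| = 8 + 13 - 2 = 19

19


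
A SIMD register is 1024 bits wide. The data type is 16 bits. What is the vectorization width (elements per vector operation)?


Width = SIMD bits / data type bits
= 1024 / 16 = 64

64


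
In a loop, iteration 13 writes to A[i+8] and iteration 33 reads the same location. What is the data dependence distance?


Distance = read iteration - write iteration
= 33 - 13 = 20

20


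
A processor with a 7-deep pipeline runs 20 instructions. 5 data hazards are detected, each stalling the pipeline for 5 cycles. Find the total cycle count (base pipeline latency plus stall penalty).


Base cycles = 7 + 20 - 1 = 26
Total stalls = 5 * 5 = 25
Total = 26 + 25 = 51

51


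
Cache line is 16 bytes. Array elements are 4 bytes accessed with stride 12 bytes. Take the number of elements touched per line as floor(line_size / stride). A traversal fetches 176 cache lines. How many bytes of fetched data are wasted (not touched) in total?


Elements per line = floor(16 / 12) = 1
Bytes used per line = 1 * 4 = 4
Wasted per line = 16 - 4 = 12
Total wasted = 12 * 176 = 2112

2112


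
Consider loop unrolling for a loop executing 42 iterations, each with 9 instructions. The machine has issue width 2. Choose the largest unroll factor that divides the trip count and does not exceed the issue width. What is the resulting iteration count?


Largest divisor of 42 <= 2 is 2
New iterations = 42 / 2 = 21

21


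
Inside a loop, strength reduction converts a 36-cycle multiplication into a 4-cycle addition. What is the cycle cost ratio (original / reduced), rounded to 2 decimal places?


Ratio = mult_cost / add_cost = 36 / 4 = 9.0

9.0


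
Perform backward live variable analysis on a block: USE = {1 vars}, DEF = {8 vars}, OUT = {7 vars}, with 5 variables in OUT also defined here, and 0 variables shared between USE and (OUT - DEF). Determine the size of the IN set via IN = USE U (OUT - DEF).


OUT - DEF: 7 - 5 = 2
|IN| = |USE| + |OUT - DEF| - |USE ∩ (OUT - DEF)| = 1 + 2 - 0 = 3

3


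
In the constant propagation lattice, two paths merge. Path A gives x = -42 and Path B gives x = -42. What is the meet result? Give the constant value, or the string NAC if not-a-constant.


Meet operation: if both paths give the same constant, result is that constant; if they differ, result is NAC (not-a-constant).
Path A: -42, Path B: -42 -> equal
Result: constant -> -42

-42


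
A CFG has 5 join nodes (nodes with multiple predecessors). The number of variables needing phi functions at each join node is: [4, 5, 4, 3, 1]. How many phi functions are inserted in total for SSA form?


Total phi functions = sum of phi functions at each join node
= 4 + 5 + 4 + 3 + 1 = 17

17


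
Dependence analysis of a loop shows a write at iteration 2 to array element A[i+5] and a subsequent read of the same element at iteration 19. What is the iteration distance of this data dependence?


Distance = read iteration - write iteration
= 19 - 2 = 17

17


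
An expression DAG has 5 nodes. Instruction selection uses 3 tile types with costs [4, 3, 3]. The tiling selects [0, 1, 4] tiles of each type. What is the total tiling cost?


Total cost = sum(count_i * cost_i)
= 0*4 + 1*3 + 4*3
= 15

15


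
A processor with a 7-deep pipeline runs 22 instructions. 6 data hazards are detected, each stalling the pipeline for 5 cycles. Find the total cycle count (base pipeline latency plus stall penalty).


Base cycles = 7 + 22 - 1 = 28
Total stalls = 6 * 5 = 30
Total = 28 + 30 = 58

58


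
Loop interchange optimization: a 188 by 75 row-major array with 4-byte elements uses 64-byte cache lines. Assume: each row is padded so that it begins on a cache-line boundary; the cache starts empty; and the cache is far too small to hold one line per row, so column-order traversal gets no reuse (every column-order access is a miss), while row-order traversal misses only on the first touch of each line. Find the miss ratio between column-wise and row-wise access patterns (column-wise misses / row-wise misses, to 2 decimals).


Each row occupies 75 * 4 = 300 bytes and starts on a line boundary, so it spans ceil(300 / 64) = 5 cache lines.
Row-major traversal misses (one per line touched): 188 * ceil(75 * 4 / 64) = 940
Column-major traversal misses (no reuse, every access misses): 188 * 75 = 14100
Ratio = 14100 / 940 = 15.0

15.0


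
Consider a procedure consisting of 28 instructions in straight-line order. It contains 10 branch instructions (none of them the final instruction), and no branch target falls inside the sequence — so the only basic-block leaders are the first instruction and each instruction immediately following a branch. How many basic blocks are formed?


With no in-sequence branch targets, the leaders are the first instruction plus the instruction after each branch.
Number of basic blocks = branches + 1
= 10 + 1 = 11

11


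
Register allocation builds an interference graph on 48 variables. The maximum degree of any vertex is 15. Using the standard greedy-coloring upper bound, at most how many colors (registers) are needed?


Greedy coloring never needs more than (max_degree + 1) colors: when coloring a vertex, at most max_degree neighbors are already colored.
Upper bound = 15 + 1 = 16

16


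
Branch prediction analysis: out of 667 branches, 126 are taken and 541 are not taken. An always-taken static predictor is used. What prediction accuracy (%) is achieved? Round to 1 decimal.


Predictor: always-taken
Correct predictions = 126
Accuracy = 126 / 667 * 100 = 18.9%

18.9


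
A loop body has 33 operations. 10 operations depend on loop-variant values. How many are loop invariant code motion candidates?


Invariant candidates = total - loop-dependent
= 33 - 10 = 23

23


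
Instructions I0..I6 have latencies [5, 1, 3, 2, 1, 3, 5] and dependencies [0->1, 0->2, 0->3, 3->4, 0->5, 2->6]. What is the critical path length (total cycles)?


Compute longest path through dependency graph: dist(Ik) = max over predecessors of dist + latency(Ik).
dist(I0) = latency 5 = 5
dist(I1) = dist(I0) + 1 = 5 + 1 = 6
dist(I2) = dist(I0) + 3 = 5 + 3 = 8
dist(I3) = dist(I0) + 2 = 5 + 2 = 7
dist(I4) = dist(I3) + 1 = 7 + 1 = 8
dist(I5) = dist(I0) + 3 = 5 + 3 = 8
dist(I6) = dist(I2) + 5 = 8 + 5 = 13
Critical path = max dist = 13

13


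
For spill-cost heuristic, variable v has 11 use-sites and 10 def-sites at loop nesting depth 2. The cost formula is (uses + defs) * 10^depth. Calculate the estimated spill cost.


uses + defs = 11 + 10 = 21
10^2 = 100
Spill cost = 21 * 100 = 2100

2100


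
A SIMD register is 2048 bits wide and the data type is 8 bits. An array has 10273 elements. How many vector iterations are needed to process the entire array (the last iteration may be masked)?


Width = 2048 / 8 = 256 elements per vector op
Iterations = ceil(10273 / 256) = 41

41


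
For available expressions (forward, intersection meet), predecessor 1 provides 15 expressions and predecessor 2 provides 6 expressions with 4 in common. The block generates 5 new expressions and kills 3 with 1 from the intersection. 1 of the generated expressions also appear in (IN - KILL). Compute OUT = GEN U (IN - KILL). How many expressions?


IN = intersection of predecessors = 4
IN - KILL = 4 - 1 = 3
|OUT| = |GEN| + |IN - KILL| - |GEN ∩ (IN - KILL)| = 5 + 3 - 1 = 7

7


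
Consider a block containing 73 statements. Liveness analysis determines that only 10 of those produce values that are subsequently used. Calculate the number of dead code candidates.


Dead code = total statements - live definitions
= 73 - 10 = 63

63


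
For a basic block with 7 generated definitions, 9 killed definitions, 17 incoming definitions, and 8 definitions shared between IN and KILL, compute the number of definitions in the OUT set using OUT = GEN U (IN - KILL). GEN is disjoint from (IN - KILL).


IN - KILL: 17 - 8 = 9 surviving definitions
OUT = GEN + surviving = 7 + 9 = 16

16


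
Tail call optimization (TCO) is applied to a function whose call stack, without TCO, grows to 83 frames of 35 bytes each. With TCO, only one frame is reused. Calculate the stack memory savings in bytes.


Without TCO: 83 * 35 = 2905 bytes
With TCO: reuse 1 frame = 35 bytes
Savings = 2905 - 35 = 2870

2870


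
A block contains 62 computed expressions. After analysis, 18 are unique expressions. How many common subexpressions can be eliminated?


CSE count = total expressions - unique expressions
= 62 - 18 = 44

44


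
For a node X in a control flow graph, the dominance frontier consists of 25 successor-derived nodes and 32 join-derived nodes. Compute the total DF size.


DF(X) = direct successor contributions + join point contributions
= 25 + 32 = 57

57


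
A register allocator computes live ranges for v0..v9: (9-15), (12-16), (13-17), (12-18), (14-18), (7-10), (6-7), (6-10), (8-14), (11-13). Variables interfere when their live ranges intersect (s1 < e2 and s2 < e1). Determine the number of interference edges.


Check all pairs for overlapping intervals.
Two intervals (s1,e1) and (s2,e2) overlap if s1 < e2 and s2 < e1.
v0 (9-15) vs v1..v9: overlaps v1, v2, v3, v4, v5, v7, v8, v9 -> 8
v1 (12-16) vs v2..v9: overlaps v2, v3, v4, v8, v9 -> 5
v2 (13-17) vs v3..v9: overlaps v3, v4, v8 -> 3
v3 (12-18) vs v4..v9: overlaps v4, v8, v9 -> 3
v4 (14-18) vs v5..v9: overlaps none -> 0
v5 (7-10) vs v6..v9: overlaps v7, v8 -> 2
v6 (6-7) vs v7..v9: overlaps v7 -> 1
v7 (6-10) vs v8..v9: overlaps v8 -> 1
v8 (8-14) vs v9: overlaps v9 -> 1
Total overlapping pairs = 8 + 5 + 3 + 3 + 0 + 2 + 1 + 1 + 1 = 24

24


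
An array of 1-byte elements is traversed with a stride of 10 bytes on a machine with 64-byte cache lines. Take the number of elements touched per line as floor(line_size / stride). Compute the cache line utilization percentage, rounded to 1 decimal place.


Elements per cache line = floor(64 / 10) = 6
Bytes used = 6 * 1 = 6
Utilization = 6 / 64 * 100 = 9.4%

9.4


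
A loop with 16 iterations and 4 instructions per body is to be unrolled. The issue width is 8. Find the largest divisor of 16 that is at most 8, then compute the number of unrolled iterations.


Largest divisor of 16 <= 8 is 8
New iterations = 16 / 8 = 2

2


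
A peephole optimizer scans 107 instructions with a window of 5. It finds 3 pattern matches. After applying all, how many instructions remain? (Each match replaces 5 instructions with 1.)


Each match removes 4 instructions.
Total removed = 3 * 4 = 12
Remaining = 107 - 12 = 95

95


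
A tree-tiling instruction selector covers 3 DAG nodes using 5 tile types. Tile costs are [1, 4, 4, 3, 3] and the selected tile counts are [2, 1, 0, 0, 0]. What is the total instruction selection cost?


Total cost = sum(count_i * cost_i)
= 2*1 + 1*4 + 0*4 + 0*3 + 0*3
= 6

6


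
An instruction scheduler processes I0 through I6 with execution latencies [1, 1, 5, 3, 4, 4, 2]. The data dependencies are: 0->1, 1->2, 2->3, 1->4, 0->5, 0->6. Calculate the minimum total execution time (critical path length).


Compute longest path through dependency graph: dist(Ik) = max over predecessors of dist + latency(Ik).
dist(I0) = latency 1 = 1
dist(I1) = dist(I0) + 1 = 1 + 1 = 2
dist(I2) = dist(I1) + 5 = 2 + 5 = 7
dist(I3) = dist(I2) + 3 = 7 + 3 = 10
dist(I4) = dist(I1) + 4 = 2 + 4 = 6
dist(I5) = dist(I0) + 4 = 1 + 4 = 5
dist(I6) = dist(I0) + 2 = 1 + 2 = 3
Critical path = max dist = 10

10


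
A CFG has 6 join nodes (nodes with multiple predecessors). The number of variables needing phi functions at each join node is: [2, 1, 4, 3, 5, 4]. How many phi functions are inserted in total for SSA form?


Total phi functions = sum of phi functions at each join node
= 2 + 1 + 4 + 3 + 5 + 4 = 19

19


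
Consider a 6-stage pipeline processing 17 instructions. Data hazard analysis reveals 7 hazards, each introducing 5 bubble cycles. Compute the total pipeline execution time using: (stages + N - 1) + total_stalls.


Base cycles = 6 + 17 - 1 = 22
Total stalls = 7 * 5 = 35
Total = 22 + 35 = 57

57


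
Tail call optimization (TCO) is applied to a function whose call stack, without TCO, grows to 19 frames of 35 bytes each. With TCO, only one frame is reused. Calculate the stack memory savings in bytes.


Without TCO: 19 * 35 = 665 bytes
With TCO: reuse 1 frame = 35 bytes
Savings = 665 - 35 = 630

630


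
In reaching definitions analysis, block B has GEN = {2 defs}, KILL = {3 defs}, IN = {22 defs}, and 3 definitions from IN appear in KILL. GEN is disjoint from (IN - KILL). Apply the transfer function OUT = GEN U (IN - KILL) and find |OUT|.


IN - KILL: 22 - 3 = 19 surviving definitions
OUT = GEN + surviving = 2 + 19 = 21

21


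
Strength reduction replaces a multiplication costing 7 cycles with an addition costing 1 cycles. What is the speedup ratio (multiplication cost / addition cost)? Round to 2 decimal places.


Ratio = mult_cost / add_cost = 7 / 1 = 7.0

7.0


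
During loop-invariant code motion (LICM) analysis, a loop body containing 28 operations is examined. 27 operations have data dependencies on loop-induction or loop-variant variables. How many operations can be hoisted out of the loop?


Invariant candidates = total - loop-dependent
= 28 - 27 = 1

1


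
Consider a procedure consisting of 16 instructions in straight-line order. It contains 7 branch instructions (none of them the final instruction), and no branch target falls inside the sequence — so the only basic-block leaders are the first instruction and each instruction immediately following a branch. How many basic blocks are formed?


With no in-sequence branch targets, the leaders are the first instruction plus the instruction after each branch.
Number of basic blocks = branches + 1
= 7 + 1 = 8

8


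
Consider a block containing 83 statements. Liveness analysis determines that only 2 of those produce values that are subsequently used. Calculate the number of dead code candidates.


Dead code = total statements - live definitions
= 83 - 2 = 81

81


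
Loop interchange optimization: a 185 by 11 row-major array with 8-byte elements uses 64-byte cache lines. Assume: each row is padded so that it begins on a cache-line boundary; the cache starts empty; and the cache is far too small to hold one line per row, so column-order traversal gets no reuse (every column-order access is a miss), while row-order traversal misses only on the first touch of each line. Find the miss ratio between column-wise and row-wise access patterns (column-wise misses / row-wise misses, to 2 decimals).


Each row occupies 11 * 8 = 88 bytes and starts on a line boundary, so it spans ceil(88 / 64) = 2 cache lines.
Row-major traversal misses (one per line touched): 185 * ceil(11 * 8 / 64) = 370
Column-major traversal misses (no reuse, every access misses): 185 * 11 = 2035
Ratio = 2035 / 370 = 5.5

5.5


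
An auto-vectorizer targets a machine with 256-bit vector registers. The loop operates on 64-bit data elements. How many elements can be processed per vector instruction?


Width = SIMD bits / data type bits
= 256 / 64 = 4

4


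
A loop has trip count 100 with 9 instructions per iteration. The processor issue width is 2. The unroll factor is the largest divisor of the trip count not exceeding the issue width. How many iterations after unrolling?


Largest divisor of 100 <= 2 is 2
New iterations = 100 / 2 = 50

50


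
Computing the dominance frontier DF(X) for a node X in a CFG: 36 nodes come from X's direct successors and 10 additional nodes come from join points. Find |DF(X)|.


DF(X) = direct successor contributions + join point contributions
= 36 + 10 = 46

46


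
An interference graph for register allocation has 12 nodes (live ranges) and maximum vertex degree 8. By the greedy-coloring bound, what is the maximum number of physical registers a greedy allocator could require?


Greedy coloring never needs more than (max_degree + 1) colors: when coloring a vertex, at most max_degree neighbors are already colored.
Upper bound = 8 + 1 = 9

9


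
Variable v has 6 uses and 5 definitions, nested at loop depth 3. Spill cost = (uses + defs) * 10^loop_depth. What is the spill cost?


uses + defs = 6 + 5 = 11
10^3 = 1000
Spill cost = 11 * 1000 = 11000

11000


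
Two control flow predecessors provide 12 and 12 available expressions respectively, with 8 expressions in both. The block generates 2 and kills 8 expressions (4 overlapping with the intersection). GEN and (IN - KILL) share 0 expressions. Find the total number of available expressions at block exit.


IN = intersection of predecessors = 8
IN - KILL = 8 - 4 = 4
|OUT| = |GEN| + |IN - KILL| - |GEN ∩ (IN - KILL)| = 2 + 4 - 0 = 6

6


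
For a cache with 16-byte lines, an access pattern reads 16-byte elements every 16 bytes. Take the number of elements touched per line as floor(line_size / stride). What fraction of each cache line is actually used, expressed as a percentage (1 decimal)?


Elements per cache line = floor(16 / 16) = 1
Bytes used = 1 * 16 = 16
Utilization = 16 / 16 * 100 = 100.0%

100.0


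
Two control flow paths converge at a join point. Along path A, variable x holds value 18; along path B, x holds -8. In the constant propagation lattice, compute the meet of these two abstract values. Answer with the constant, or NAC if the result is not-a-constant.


Meet operation: if both paths give the same constant, result is that constant; if they differ, result is NAC (not-a-constant).
Path A: 18, Path B: -8 -> differ
Result: not-a-constant -> NAC

NAC


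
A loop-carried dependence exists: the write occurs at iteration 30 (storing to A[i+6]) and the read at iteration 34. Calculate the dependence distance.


Distance = read iteration - write iteration
= 34 - 30 = 4

4


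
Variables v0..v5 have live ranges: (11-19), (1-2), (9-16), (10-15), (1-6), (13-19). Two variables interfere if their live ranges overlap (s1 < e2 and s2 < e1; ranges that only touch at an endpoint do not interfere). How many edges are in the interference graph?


Check all pairs for overlapping intervals.
Two intervals (s1,e1) and (s2,e2) overlap if s1 < e2 and s2 < e1.
v0 (11-19) vs v1..v5: overlaps v2, v3, v5 -> 3
v1 (1-2) vs v2..v5: overlaps v4 -> 1
v2 (9-16) vs v3..v5: overlaps v3, v5 -> 2
v3 (10-15) vs v4..v5: overlaps v5 -> 1
v4 (1-6) vs v5: overlaps none -> 0
Total overlapping pairs = 3 + 1 + 2 + 1 + 0 = 7

7


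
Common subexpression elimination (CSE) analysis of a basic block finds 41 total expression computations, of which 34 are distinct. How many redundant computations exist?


CSE count = total expressions - unique expressions
= 41 - 34 = 7

7


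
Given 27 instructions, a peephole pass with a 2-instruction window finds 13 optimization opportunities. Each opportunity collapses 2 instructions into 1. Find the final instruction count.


Each match removes 1 instructions.
Total removed = 13 * 1 = 13
Remaining = 27 - 13 = 14

14


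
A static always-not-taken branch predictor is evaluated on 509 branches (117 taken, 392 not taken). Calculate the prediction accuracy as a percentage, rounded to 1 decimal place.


Predictor: always-not-taken
Correct predictions = 392
Accuracy = 392 / 509 * 100 = 77.0%

77.0


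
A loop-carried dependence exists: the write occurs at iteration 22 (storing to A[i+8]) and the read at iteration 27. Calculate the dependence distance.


Distance = read iteration - write iteration
= 27 - 22 = 5

5


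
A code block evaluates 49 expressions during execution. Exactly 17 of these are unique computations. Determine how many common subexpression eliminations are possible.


CSE count = total expressions - unique expressions
= 49 - 17 = 32

32


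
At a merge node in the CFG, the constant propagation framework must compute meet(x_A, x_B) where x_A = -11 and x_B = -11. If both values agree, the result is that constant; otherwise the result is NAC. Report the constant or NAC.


Meet operation: if both paths give the same constant, result is that constant; if they differ, result is NAC (not-a-constant).
Path A: -11, Path B: -11 -> equal
Result: constant -> -11

-11


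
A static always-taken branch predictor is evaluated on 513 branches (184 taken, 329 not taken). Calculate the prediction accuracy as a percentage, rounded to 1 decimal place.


Predictor: always-taken
Correct predictions = 184
Accuracy = 184 / 513 * 100 = 35.9%

35.9


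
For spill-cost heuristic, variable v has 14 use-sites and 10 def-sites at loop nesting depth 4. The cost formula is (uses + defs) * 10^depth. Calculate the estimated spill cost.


uses + defs = 14 + 10 = 24
10^4 = 10000
Spill cost = 24 * 10000 = 240000

240000


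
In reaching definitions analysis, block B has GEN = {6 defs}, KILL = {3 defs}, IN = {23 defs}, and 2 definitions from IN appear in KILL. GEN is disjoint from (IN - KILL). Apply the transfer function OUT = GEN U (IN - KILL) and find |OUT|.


IN - KILL: 23 - 2 = 21 surviving definitions
OUT = GEN + surviving = 6 + 21 = 27

27


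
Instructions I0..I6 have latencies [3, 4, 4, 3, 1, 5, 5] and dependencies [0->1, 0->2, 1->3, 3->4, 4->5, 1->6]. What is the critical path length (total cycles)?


Compute longest path through dependency graph: dist(Ik) = max over predecessors of dist + latency(Ik).
dist(I0) = latency 3 = 3
dist(I1) = dist(I0) + 4 = 3 + 4 = 7
dist(I2) = dist(I0) + 4 = 3 + 4 = 7
dist(I3) = dist(I1) + 3 = 7 + 3 = 10
dist(I4) = dist(I3) + 1 = 10 + 1 = 11
dist(I5) = dist(I4) + 5 = 11 + 5 = 16
dist(I6) = dist(I1) + 5 = 7 + 5 = 12
Critical path = max dist = 16

16


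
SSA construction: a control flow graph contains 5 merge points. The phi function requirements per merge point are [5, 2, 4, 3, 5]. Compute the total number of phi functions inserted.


Total phi functions = sum of phi functions at each join node
= 5 + 2 + 4 + 3 + 5 = 19

19


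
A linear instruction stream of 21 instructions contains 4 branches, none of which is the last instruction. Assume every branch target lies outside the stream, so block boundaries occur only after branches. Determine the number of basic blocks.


With no in-sequence branch targets, the leaders are the first instruction plus the instruction after each branch.
Number of basic blocks = branches + 1
= 4 + 1 = 5

5


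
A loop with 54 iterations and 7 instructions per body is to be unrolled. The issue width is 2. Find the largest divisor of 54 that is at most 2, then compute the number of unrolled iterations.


Largest divisor of 54 <= 2 is 2
New iterations = 54 / 2 = 27

27


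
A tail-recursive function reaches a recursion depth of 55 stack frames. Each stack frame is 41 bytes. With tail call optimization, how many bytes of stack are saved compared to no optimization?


Without TCO: 55 * 41 = 2255 bytes
With TCO: reuse 1 frame = 41 bytes
Savings = 2255 - 41 = 2214

2214


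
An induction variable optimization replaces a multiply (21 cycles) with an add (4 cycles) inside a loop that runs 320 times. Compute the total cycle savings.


Per-iteration saving = 21 - 4 = 17
Total saved = 320 * 17 = 5440

5440


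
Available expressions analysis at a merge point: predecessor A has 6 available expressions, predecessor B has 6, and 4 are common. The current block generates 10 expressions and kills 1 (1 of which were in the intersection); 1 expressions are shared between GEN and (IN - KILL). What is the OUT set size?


IN = intersection of predecessors = 4
IN - KILL = 4 - 1 = 3
|OUT| = |GEN| + |IN - KILL| - |GEN ∩ (IN - KILL)| = 10 + 3 - 1 = 12

12


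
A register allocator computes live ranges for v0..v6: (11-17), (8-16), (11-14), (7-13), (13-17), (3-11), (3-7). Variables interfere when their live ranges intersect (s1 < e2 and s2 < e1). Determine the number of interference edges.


Check all pairs for overlapping intervals.
Two intervals (s1,e1) and (s2,e2) overlap if s1 < e2 and s2 < e1.
v0 (11-17) vs v1..v6: overlaps v1, v2, v3, v4 -> 4
v1 (8-16) vs v2..v6: overlaps v2, v3, v4, v5 -> 4
v2 (11-14) vs v3..v6: overlaps v3, v4 -> 2
v3 (7-13) vs v4..v6: overlaps v5 -> 1
v4 (13-17) vs v5..v6: overlaps none -> 0
v5 (3-11) vs v6: overlaps v6 -> 1
Total overlapping pairs = 4 + 4 + 2 + 1 + 0 + 1 = 12

12


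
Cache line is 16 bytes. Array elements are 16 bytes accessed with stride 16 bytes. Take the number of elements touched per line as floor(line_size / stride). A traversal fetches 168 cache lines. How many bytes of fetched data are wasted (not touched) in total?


Elements per line = floor(16 / 16) = 1
Bytes used per line = 1 * 16 = 16
Wasted per line = 16 - 16 = 0
Total wasted = 0 * 168 = 0

0


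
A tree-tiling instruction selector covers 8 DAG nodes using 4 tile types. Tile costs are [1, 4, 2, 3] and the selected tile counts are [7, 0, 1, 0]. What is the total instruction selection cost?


Total cost = sum(count_i * cost_i)
= 7*1 + 0*4 + 1*2 + 0*3
= 9

9


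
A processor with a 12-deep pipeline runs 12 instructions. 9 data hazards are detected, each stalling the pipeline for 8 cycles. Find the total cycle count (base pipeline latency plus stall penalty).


Base cycles = 12 + 12 - 1 = 23
Total stalls = 9 * 8 = 72
Total = 23 + 72 = 95

95
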